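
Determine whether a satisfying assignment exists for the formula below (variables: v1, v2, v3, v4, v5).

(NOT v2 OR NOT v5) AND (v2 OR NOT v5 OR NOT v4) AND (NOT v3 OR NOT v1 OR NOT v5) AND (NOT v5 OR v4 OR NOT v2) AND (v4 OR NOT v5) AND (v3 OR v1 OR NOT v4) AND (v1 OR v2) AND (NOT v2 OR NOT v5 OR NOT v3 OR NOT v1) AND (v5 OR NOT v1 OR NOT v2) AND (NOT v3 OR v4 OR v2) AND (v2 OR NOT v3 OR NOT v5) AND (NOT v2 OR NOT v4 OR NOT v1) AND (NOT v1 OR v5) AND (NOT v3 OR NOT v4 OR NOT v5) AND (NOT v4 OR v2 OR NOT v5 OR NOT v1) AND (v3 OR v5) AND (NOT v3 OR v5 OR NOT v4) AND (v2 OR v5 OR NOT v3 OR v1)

Case v2 = true:
(NOT v5) alone gives v5 = false.
(NOT v1) alone gives v1 = false.
(v3) alone gives v3 = true.
(NOT v4) alone gives v4 = false.
Every clause now holds.
A satisfying assignment: v1: false; v2: true; v3: true; v4: false; v5: false.

Satisfiable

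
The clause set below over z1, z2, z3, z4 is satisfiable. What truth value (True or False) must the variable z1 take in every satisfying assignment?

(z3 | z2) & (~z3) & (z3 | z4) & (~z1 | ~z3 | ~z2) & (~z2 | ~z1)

Suppose z1 = 1.
From the singleton clause (~z3), z3 = 0.
From the singleton clause (z2), z2 = 1.
But (~z2) is also a unit clause — contradiction.
So every satisfying assignment has z1 = False.

False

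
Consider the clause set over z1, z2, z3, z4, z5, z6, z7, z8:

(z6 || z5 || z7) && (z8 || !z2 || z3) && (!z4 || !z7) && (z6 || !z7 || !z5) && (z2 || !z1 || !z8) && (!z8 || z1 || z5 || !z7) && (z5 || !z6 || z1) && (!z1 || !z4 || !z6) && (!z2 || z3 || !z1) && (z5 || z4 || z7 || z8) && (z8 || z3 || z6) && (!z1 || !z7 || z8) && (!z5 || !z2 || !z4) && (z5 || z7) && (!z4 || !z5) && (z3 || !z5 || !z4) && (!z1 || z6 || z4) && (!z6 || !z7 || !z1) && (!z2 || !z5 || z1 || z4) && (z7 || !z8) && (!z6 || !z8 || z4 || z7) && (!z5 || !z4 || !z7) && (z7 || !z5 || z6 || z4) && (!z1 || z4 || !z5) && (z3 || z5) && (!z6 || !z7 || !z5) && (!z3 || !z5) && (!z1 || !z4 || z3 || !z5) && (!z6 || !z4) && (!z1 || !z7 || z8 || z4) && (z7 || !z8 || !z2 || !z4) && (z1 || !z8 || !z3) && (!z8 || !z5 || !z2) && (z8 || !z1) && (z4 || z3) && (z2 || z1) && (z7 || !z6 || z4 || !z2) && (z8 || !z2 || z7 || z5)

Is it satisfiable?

Branch on z4: set z4 = false.
Unit clause (z3) forces z3 = true.
Unit clause (!z5) forces z5 = false.
Unit clause (z7) forces z7 = true.
Branch on z8: set z8 = false.
Unit clause (!z1) forces z1 = false.
Unit clause (!z6) forces z6 = false.
Unit clause (z2) forces z2 = true.
This assignment satisfies each clause.
A satisfying assignment: z1=false,  z2=true,  z3=true,  z4=false,  z5=false,  z6=false,  z7=true,  z8=false.

Yes, satisfiable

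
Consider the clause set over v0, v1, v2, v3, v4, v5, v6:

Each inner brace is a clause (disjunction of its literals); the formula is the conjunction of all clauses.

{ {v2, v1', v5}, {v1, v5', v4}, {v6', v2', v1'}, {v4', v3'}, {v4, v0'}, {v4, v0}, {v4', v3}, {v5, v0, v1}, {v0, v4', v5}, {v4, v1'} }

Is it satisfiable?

Unsatisfiable

Branch on v4: set v4 = 0.
From the singleton clause (v0'), v0 = 0.
That conflicts with the unit clause (v0).
That branch fails; take v4 = 1 instead.
From the singleton clause (v3'), v3 = 0.
That conflicts with the unit clause (v3).
Neither v4 = 1 nor v4 = 0 works.
No assignment satisfies every clause.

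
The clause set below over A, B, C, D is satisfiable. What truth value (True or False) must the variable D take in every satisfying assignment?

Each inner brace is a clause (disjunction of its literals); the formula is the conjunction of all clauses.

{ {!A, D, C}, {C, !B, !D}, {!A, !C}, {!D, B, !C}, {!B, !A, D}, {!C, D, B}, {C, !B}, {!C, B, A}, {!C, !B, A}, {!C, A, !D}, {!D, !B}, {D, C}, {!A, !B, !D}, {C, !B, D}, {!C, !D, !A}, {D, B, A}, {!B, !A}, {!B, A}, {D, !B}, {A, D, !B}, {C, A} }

True

Suppose D = false.
Unit clause (C) forces C = true.
Unit clause (!A) forces A = false.
Unit clause (B) forces B = true.
But (!B) is also a unit clause — contradiction.
So every satisfying assignment has D = True.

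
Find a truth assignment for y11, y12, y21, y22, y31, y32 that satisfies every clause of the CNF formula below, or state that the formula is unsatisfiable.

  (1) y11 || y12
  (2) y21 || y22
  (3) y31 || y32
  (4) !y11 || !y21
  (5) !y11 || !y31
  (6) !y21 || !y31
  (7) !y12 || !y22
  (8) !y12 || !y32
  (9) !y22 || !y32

UNSATISFIABLE

Try y11 = true.
Unit clause (!y21) forces y21 = false.
Unit clause (y22) forces y22 = true.
Unit clause (!y31) forces y31 = false.
Unit clause (y32) forces y32 = true.
That conflicts with the unit clause (!y32).
That branch fails; take y11 = false instead.
Unit clause (y12) forces y12 = true.
Unit clause (!y22) forces y22 = false.
Unit clause (y21) forces y21 = true.
Unit clause (!y31) forces y31 = false.
Unit clause (y32) forces y32 = true.
That conflicts with the unit clause (!y32).
Both values of y11 lead to a conflict.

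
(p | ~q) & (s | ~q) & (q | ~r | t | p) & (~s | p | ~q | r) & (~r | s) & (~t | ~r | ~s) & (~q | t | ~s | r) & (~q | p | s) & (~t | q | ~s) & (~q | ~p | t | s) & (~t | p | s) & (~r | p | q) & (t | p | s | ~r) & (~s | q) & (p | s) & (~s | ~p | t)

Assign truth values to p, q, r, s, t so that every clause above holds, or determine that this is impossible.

Case p = 1:
Case s = 1:
(q) alone gives q = 1.
(t) alone gives t = 1.
(~r) alone gives r = 0.
Every clause now holds.

p ↦ 1,  q ↦ 1,  r ↦ 0,  s ↦ 1,  t ↦ 1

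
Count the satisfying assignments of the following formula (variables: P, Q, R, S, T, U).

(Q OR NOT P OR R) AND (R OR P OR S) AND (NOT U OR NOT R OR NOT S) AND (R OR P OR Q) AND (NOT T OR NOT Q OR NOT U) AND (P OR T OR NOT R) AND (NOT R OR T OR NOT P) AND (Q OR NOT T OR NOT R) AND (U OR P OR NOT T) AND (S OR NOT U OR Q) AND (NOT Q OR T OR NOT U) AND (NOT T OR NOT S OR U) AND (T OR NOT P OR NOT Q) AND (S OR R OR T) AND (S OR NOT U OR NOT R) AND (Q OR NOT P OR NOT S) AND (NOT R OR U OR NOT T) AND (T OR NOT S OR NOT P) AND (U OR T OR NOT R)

2

There are 2^6 = 64 truth assignments over (P, Q, R, S, T, U).
Split on S. With S = true, the clauses containing S are satisfied and NOT S drops from the rest; 1 of the 2^5 = 32 assignments to the other variables satisfy what remains.
With S = false, by the same count on the reduced clause set, 1 assignment works.
(One model: P=F, Q=T, R=F, S=T, T=F, U=F.)
Total: 1 + 1 = 2.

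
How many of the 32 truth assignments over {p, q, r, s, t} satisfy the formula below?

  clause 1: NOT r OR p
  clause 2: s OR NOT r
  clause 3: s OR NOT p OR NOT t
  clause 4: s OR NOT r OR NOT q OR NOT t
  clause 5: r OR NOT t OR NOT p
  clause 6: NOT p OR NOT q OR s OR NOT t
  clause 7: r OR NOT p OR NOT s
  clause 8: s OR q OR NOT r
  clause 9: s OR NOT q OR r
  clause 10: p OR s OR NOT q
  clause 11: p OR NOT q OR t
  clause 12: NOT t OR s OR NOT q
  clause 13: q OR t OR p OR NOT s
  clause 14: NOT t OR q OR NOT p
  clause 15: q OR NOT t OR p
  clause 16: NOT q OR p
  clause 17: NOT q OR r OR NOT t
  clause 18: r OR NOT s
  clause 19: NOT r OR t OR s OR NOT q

5

There are 2^5 = 32 truth assignments over (p, q, r, s, t).
Split on q. With q = true, the clauses containing q are satisfied and NOT q drops from the rest; 2 of the 2^4 = 16 assignments to the other variables satisfy what remains.
With q = false, by the same count on the reduced clause set, 3 assignments work.
Total: 2 + 3 = 5.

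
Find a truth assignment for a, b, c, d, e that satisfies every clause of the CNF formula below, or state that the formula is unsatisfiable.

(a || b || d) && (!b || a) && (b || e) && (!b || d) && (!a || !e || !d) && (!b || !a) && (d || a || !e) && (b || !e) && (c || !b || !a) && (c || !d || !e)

UNSATISFIABLE

Suppose b = false.
The clause (e) is unit, so e = true.
Now (!e) is unsatisfied and unit — conflict.
Undo b and try b = true.
The clause (a) is unit, so a = true.
Now (!a) is unsatisfied and unit — conflict.
Neither b = true nor b = false works.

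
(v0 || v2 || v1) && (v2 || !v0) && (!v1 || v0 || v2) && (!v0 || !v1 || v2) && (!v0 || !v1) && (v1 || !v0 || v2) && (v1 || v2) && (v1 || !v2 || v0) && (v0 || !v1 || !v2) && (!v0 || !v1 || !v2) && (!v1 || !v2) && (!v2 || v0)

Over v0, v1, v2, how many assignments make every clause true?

There are 2^3 = 8 truth assignments over (v0, v1, v2).
Check each against the 12 clauses (columns in the order v0, v1, v2):
  F F F  ✗ fails (v0 || v2 || v1)
  F F T  ✗ fails (v1 || !v2 || v0)
  F T F  ✗ fails (!v1 || v0 || v2)
  F T T  ✗ fails (v0 || !v1 || !v2)
  T F F  ✗ fails (v2 || !v0)
  T F T  ✓ satisfies all
  T T F  ✗ fails (v2 || !v0)
  T T T  ✗ fails (!v0 || !v1)
1 of the 8 rows is a model.

1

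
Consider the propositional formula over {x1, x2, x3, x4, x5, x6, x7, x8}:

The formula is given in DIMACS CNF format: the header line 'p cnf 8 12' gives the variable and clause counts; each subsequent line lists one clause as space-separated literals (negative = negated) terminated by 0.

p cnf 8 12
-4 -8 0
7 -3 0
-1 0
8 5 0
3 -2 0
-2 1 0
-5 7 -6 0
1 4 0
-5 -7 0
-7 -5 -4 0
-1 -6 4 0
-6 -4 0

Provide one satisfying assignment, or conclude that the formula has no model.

The clause (¬x1) is unit, so x1 = False.
The clause (¬x2) is unit, so x2 = False.
The clause (x4) is unit, so x4 = True.
The clause (¬x8) is unit, so x8 = False.
The clause (x5) is unit, so x5 = True.
The clause (¬x7) is unit, so x7 = False.
The clause (¬x3) is unit, so x3 = False.
The clause (¬x6) is unit, so x6 = False.
Every clause now holds.

x1=False; x2=False; x3=False; x4=True; x5=True; x6=False; x7=False; x8=False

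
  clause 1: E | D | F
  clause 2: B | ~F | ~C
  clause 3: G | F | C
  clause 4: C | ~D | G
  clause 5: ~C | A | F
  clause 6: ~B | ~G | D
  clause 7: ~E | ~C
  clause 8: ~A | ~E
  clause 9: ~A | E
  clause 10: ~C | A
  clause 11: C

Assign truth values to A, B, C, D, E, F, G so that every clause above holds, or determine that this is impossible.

UNSATISFIABLE

From the singleton clause (C), C = 1.
From the singleton clause (~E), E = 0.
From the singleton clause (~A), A = 0.
Now (A) is unsatisfied and unit — conflict.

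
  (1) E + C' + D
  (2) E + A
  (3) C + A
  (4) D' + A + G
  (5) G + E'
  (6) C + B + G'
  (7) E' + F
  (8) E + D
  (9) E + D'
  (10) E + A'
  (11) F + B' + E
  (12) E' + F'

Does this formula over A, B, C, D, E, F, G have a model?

Branch on E: set E = 1.
(G) alone gives G = 1.
(F) alone gives F = 1.
Now (F') is unsatisfied and unit — conflict.
That branch fails; take E = 0 instead.
(A) alone gives A = 1.
Now (A') is unsatisfied and unit — conflict.
Both values of E lead to a conflict.
No assignment satisfies every clause.

No, unsatisfiable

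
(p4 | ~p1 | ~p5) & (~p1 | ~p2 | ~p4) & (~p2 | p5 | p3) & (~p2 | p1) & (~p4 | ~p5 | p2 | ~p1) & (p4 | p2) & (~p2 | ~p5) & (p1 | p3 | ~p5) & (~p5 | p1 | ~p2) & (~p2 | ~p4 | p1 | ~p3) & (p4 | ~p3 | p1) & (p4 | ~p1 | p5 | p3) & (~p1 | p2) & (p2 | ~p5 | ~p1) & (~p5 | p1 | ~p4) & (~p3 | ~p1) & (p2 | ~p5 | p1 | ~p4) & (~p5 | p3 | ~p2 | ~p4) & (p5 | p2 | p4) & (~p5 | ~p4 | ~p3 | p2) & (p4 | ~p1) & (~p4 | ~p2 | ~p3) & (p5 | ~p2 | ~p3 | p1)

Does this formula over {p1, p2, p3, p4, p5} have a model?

Suppose p2 = 0.
(p4) alone gives p4 = 1.
(~p1) alone gives p1 = 0.
(~p5) alone gives p5 = 0.
No clause remains; p3 is free.
A satisfying assignment: p1 ↦ 0; p2 ↦ 0; p3 ↦ 1; p4 ↦ 1; p5 ↦ 0.

Yes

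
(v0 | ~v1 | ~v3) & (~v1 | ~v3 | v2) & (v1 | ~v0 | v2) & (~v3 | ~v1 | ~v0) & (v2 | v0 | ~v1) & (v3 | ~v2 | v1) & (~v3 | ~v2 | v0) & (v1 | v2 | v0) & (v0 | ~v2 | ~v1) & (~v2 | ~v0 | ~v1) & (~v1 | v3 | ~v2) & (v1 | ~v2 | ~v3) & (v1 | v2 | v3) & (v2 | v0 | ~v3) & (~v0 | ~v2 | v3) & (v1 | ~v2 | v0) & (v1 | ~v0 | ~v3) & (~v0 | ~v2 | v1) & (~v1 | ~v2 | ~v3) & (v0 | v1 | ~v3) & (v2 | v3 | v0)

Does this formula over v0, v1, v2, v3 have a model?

Satisfiable

Try v0 = 1.
Try v1 = 1.
From the singleton clause (~v3), v3 = 0.
From the singleton clause (~v2), v2 = 0.
Every clause now holds.
A satisfying assignment: v0: 1; v1: 1; v2: 0; v3: 0.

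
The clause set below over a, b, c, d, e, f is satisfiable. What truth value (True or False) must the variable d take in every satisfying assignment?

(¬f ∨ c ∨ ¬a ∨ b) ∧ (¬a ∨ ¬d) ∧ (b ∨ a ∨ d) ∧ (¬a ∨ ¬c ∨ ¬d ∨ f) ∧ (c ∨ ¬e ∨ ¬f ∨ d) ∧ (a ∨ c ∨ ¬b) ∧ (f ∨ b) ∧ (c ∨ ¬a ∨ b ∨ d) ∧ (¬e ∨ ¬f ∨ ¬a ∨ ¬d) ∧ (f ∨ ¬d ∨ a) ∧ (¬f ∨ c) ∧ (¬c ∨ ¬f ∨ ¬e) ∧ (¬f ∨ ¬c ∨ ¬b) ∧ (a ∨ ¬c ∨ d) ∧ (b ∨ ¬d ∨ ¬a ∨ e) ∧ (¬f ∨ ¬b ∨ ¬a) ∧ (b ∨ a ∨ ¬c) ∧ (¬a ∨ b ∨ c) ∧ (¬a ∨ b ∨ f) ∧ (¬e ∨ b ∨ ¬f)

False

Suppose d = True.
From the singleton clause (¬a), a = False.
From the singleton clause (f), f = True.
From the singleton clause (c), c = True.
From the singleton clause (¬e), e = False.
From the singleton clause (¬b), b = False.
Now (b) is unsatisfied and unit — conflict.
So every satisfying assignment has d = False.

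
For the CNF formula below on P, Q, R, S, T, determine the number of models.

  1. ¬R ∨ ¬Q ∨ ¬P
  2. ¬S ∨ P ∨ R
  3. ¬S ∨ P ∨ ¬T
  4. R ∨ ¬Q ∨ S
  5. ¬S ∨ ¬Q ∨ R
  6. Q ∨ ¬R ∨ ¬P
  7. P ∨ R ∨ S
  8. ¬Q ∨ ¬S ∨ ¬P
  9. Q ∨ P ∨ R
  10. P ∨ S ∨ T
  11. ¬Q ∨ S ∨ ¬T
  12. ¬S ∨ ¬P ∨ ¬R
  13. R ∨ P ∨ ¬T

There are 2^5 = 32 truth assignments over (P, Q, R, S, T).
Split on T. With T = True, the clauses containing T are satisfied and ¬T drops from the rest; 3 of the 2^4 = 16 assignments to the other variables satisfy what remains.
With T = False, by the same count on the reduced clause set, 4 assignments work.
(One model: P=F, Q=F, R=T, S=F, T=T.)
Total: 3 + 4 = 7.

7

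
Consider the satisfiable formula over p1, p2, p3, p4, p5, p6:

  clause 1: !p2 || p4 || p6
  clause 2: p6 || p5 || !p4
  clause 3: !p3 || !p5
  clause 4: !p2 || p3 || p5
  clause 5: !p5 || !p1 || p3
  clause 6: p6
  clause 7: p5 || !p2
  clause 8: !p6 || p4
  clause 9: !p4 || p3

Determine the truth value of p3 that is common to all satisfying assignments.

Suppose p3 = false.
The clause (p6) is unit, so p6 = true.
The clause (p4) is unit, so p4 = true.
Now (!p4) is unsatisfied and unit — conflict.
So every satisfying assignment has p3 = True.

True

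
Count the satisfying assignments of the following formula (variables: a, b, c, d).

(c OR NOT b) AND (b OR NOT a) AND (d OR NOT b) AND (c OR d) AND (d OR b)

4

There are 2^4 = 16 truth assignments over (a, b, c, d).
Check each against the 5 clauses (columns in the order a, b, c, d):
  F F F F  ✗ fails (c OR d)
  F F F T  ✓ satisfies all
  F F T F  ✗ fails (d OR b)
  F F T T  ✓ satisfies all
  F T F F  ✗ fails (c OR NOT b)
  F T F T  ✗ fails (c OR NOT b)
  F T T F  ✗ fails (d OR NOT b)
  F T T T  ✓ satisfies all
  T F F F  ✗ fails (b OR NOT a)
  T F F T  ✗ fails (b OR NOT a)
  T F T F  ✗ fails (b OR NOT a)
  T F T T  ✗ fails (b OR NOT a)
  T T F F  ✗ fails (c OR NOT b)
  T T F T  ✗ fails (c OR NOT b)
  T T T F  ✗ fails (d OR NOT b)
  T T T T  ✓ satisfies all
4 of the 16 rows are models.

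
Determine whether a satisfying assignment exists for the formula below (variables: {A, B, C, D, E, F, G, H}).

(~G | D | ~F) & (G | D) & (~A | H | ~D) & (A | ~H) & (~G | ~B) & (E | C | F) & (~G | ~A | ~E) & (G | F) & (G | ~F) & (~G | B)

No

Case G = 1:
Unit clause (~B) forces B = 0.
That conflicts with the unit clause (B).
So G must be the other value — set G = 0.
Unit clause (D) forces D = 1.
Unit clause (F) forces F = 1.
That conflicts with the unit clause (~F).
Neither G = 1 nor G = 0 works.
No assignment satisfies every clause.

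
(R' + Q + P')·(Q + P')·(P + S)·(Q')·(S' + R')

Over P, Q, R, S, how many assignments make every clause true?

1

There are 2^4 = 16 truth assignments over (P, Q, R, S).
Check each against the 5 clauses (columns in the order P, Q, R, S):
  F F F F  ✗ fails (P + S)
  F F F T  ✓ satisfies all
  F F T F  ✗ fails (P + S)
  F F T T  ✗ fails (S' + R')
  F T F F  ✗ fails (P + S)
  F T F T  ✗ fails (Q')
  F T T F  ✗ fails (P + S)
  F T T T  ✗ fails (Q')
  T F F F  ✗ fails (Q + P')
  T F F T  ✗ fails (Q + P')
  T F T F  ✗ fails (R' + Q + P')
  T F T T  ✗ fails (R' + Q + P')
  T T F F  ✗ fails (Q')
  T T F T  ✗ fails (Q')
  T T T F  ✗ fails (Q')
  T T T T  ✗ fails (Q')
1 of the 16 rows is a model.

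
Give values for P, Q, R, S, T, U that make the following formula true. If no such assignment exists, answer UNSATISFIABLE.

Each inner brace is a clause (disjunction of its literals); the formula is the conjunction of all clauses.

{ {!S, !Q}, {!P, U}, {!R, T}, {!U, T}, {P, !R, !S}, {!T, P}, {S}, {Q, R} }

P ↦ true; Q ↦ false; R ↦ true; S ↦ true; T ↦ true; U ↦ true

From the singleton clause (S), S = true.
From the singleton clause (!Q), Q = false.
From the singleton clause (R), R = true.
From the singleton clause (T), T = true.
From the singleton clause (P), P = true.
From the singleton clause (U), U = true.
Every clause now holds.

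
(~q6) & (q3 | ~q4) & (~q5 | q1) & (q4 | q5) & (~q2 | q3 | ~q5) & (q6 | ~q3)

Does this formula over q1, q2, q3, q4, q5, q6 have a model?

Satisfiable

(~q6) alone gives q6 = 0.
(~q3) alone gives q3 = 0.
(~q4) alone gives q4 = 0.
(q5) alone gives q5 = 1.
(q1) alone gives q1 = 1.
(~q2) alone gives q2 = 0.
This assignment satisfies each clause.
A satisfying assignment: q1: 1; q2: 0; q3: 0; q4: 0; q5: 1; q6: 0.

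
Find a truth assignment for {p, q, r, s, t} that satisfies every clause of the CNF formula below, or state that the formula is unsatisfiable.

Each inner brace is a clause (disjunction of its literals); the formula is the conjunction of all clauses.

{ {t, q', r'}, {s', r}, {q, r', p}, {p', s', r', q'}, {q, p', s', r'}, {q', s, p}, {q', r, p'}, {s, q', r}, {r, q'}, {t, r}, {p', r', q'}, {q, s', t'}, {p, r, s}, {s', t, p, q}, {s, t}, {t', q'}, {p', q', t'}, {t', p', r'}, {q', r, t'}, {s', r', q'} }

Suppose s = 0.
The clause (t) is unit, so t = 1.
The clause (q') is unit, so q = 0.
Suppose r = 0.
The clause (p) is unit, so p = 1.
Every clause now holds.

p=1,  q=0,  r=0,  s=0,  t=1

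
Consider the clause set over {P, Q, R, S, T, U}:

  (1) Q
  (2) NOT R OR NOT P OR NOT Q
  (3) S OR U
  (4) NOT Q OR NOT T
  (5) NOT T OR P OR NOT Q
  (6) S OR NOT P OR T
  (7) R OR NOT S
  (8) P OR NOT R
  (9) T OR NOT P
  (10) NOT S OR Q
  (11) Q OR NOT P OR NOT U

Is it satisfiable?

Yes

Unit clause (Q) forces Q = true.
Unit clause (NOT T) forces T = false.
Unit clause (NOT P) forces P = false.
Unit clause (NOT R) forces R = false.
Unit clause (NOT S) forces S = false.
Unit clause (U) forces U = true.
All clauses are satisfied.
A satisfying assignment: P: false, Q: true, R: false, S: false, T: false, U: true.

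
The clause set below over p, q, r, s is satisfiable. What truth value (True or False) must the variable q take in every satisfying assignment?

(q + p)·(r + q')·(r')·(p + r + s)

False

Suppose q = 1.
The clause (r) is unit, so r = 1.
But (r') is also a unit clause — contradiction.
So every satisfying assignment has q = False.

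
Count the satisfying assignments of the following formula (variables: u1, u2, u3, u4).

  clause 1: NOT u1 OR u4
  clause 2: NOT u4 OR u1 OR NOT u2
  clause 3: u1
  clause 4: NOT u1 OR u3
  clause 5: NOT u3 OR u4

2

There are 2^4 = 16 truth assignments over (u1, u2, u3, u4).
Split on u3. With u3 = true, the clauses containing u3 are satisfied and NOT u3 drops from the rest; 2 of the 2^3 = 8 assignments to the other variables satisfy what remains.
With u3 = false, by the same count on the reduced clause set, 0 assignments work.
(One model: u1=T, u2=F, u3=T, u4=T.)
Total: 2 + 0 = 2.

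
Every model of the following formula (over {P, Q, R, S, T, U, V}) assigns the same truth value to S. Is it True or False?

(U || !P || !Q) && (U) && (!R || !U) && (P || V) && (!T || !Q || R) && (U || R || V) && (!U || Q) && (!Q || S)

Suppose S = false.
Unit clause (U) forces U = true.
Unit clause (!R) forces R = false.
Unit clause (Q) forces Q = true.
But (!Q) is also a unit clause — contradiction.
So every satisfying assignment has S = True.

True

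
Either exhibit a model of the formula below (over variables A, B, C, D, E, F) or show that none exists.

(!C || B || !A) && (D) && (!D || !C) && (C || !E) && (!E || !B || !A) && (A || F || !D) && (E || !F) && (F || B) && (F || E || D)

The clause (D) is unit, so D = true.
The clause (!C) is unit, so C = false.
The clause (!E) is unit, so E = false.
The clause (!F) is unit, so F = false.
The clause (A) is unit, so A = true.
The clause (B) is unit, so B = true.
This assignment satisfies each clause.

A ↦ true; B ↦ true; C ↦ false; D ↦ true; E ↦ false; F ↦ false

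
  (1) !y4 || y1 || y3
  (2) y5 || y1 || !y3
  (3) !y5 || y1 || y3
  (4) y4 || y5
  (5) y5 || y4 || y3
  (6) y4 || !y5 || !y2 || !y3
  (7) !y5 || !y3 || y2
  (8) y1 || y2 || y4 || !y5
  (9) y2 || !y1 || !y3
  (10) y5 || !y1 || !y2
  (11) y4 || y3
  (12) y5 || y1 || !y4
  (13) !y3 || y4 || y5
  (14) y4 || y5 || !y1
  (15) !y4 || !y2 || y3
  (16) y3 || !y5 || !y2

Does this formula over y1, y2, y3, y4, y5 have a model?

Branch on y4: set y4 = true.
Branch on y1: set y1 = false.
From the singleton clause (y3), y3 = true.
From the singleton clause (y5), y5 = true.
From the singleton clause (y2), y2 = true.
All clauses are satisfied.
A satisfying assignment: y1=false; y2=true; y3=true; y4=true; y5=true.

Yes, satisfiable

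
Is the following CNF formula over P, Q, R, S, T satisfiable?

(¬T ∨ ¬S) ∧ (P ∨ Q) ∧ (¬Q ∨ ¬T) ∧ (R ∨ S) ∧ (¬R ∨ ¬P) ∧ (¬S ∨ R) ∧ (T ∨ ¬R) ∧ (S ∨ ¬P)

Case T = False:
Unit clause (¬R) forces R = False.
Unit clause (S) forces S = True.
But (¬S) is also a unit clause — contradiction.
Undo T and try T = True.
Unit clause (¬S) forces S = False.
Unit clause (¬Q) forces Q = False.
Unit clause (P) forces P = True.
But (¬P) is also a unit clause — contradiction.
Neither T = True nor T = False works.
No assignment satisfies every clause.

No, unsatisfiable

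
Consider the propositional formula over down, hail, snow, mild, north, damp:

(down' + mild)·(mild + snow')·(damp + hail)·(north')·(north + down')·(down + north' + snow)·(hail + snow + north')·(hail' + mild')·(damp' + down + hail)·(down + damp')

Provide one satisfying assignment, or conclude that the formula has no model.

(north') alone gives north = 0.
(down') alone gives down = 0.
(damp') alone gives damp = 0.
(hail) alone gives hail = 1.
(mild') alone gives mild = 0.
(snow') alone gives snow = 0.
This assignment satisfies each clause.

down: 0; hail: 1; snow: 0; mild: 0; north: 0; damp: 0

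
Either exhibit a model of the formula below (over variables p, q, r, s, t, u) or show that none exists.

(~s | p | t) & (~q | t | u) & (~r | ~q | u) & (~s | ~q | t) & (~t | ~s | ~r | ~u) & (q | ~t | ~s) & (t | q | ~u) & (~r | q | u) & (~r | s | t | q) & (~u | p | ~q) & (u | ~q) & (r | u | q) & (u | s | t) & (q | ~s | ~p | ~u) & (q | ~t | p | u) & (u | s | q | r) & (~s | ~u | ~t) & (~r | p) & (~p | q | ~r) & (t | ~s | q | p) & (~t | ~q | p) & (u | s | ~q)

p=1,  q=1,  r=0,  s=0,  t=1,  u=1

Branch on u: set u = 1.
Branch on t: set t = 1.
(~s) alone gives s = 0.
Branch on p: set p = 1.
Branch on q: set q = 1.
All clauses hold; r can take either value.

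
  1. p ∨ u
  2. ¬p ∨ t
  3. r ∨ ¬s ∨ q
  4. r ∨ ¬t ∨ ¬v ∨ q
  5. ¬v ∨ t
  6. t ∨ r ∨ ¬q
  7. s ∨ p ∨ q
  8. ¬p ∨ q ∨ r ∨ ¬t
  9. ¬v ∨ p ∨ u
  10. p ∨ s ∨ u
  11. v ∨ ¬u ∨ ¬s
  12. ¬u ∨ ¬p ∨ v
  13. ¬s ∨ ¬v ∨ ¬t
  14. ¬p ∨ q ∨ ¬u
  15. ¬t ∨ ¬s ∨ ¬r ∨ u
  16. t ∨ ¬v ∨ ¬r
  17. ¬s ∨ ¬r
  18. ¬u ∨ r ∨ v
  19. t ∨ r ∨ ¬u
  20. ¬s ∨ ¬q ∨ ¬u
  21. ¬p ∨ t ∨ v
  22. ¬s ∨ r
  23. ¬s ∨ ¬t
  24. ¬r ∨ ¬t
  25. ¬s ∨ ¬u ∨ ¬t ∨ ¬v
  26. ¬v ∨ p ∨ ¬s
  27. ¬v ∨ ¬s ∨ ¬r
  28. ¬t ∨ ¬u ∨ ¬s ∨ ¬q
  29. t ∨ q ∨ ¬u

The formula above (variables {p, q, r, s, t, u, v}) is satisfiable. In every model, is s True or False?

Suppose s = True.
(¬r) alone gives r = False.
But (r) is also a unit clause — contradiction.
So every satisfying assignment has s = False.

False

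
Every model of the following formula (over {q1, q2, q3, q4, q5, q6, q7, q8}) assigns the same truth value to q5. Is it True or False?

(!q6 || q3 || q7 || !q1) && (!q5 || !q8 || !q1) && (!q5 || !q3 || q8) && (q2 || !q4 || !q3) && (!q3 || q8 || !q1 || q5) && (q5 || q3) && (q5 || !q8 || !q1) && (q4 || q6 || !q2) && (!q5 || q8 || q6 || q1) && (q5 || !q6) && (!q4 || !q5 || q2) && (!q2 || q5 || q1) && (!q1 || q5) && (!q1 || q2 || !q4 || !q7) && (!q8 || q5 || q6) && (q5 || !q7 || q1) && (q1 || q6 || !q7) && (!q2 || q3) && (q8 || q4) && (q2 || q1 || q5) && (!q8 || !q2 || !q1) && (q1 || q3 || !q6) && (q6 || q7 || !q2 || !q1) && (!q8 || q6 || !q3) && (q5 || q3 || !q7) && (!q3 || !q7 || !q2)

True

Suppose q5 = false.
The clause (q3) is unit, so q3 = true.
The clause (!q6) is unit, so q6 = false.
The clause (!q1) is unit, so q1 = false.
The clause (!q2) is unit, so q2 = false.
That conflicts with the unit clause (q2).
So every satisfying assignment has q5 = True.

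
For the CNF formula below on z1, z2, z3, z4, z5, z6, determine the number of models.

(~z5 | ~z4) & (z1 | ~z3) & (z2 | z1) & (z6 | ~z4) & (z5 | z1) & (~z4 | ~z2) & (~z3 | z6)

There are 2^6 = 64 truth assignments over (z1, z2, z3, z4, z5, z6).
Split on z4. With z4 = 1, the clauses containing z4 are satisfied and ~z4 drops from the rest; 2 of the 2^5 = 32 assignments to the other variables satisfy what remains.
With z4 = 0, by the same count on the reduced clause set, 14 assignments work.
Total: 2 + 14 = 16.

16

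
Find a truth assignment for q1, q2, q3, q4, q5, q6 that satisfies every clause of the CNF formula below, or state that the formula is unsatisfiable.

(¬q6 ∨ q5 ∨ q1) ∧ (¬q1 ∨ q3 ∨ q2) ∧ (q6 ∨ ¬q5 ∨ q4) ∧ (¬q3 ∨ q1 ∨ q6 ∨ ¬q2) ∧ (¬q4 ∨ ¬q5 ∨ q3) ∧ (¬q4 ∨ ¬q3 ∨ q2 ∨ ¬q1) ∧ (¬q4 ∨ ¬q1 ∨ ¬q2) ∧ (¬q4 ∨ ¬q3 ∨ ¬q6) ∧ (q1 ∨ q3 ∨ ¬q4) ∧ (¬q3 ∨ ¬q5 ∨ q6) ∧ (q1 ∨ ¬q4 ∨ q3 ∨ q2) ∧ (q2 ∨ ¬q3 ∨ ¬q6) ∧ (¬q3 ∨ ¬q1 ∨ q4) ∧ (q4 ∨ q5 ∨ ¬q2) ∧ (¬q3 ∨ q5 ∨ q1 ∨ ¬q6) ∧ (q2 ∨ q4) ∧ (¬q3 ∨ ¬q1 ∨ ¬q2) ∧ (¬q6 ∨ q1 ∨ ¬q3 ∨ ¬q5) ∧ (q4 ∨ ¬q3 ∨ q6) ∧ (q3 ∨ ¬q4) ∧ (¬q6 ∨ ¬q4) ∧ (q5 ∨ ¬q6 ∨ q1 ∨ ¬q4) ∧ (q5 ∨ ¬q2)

q1: True,  q2: True,  q3: False,  q4: False,  q5: True,  q6: True

Suppose q2 = True.
Unit clause (q5) forces q5 = True.
Suppose q6 = True.
Unit clause (¬q4) forces q4 = False.
Suppose q3 = False.
All clauses hold; q1 can take either value.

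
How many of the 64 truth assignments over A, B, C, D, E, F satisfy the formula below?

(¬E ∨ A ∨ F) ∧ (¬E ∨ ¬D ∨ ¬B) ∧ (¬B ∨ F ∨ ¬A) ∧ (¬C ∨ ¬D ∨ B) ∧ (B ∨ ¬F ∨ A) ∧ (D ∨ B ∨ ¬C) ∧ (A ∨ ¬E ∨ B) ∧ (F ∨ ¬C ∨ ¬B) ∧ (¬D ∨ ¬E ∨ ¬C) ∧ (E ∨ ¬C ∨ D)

There are 2^6 = 64 truth assignments over (A, B, C, D, E, F).
Split on D. With D = True, the clauses containing D are satisfied and ¬D drops from the rest; 10 of the 2^5 = 32 assignments to the other variables satisfy what remains.
With D = False, by the same count on the reduced clause set, 12 assignments work.
(One model: A=F, B=F, C=F, D=F, E=F, F=F.)
Total: 10 + 12 = 22.

22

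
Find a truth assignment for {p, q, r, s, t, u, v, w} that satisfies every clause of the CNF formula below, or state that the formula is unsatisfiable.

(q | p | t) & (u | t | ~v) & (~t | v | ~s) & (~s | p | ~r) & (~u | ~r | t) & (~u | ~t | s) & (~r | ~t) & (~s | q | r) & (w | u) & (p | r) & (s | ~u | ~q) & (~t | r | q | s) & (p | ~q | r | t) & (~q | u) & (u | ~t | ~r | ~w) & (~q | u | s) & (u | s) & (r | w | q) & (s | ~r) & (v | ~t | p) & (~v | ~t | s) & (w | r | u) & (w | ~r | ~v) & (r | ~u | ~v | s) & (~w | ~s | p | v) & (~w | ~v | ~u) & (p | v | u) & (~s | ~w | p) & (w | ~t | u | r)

p ↦ 1; q ↦ 0; r ↦ 1; s ↦ 1; t ↦ 0; u ↦ 0; v ↦ 0; w ↦ 1

Case r = 1:
From the singleton clause (~t), t = 0.
From the singleton clause (~u), u = 0.
From the singleton clause (~v), v = 0.
From the singleton clause (w), w = 1.
From the singleton clause (~q), q = 0.
From the singleton clause (p), p = 1.
From the singleton clause (s), s = 1.
All clauses are satisfied.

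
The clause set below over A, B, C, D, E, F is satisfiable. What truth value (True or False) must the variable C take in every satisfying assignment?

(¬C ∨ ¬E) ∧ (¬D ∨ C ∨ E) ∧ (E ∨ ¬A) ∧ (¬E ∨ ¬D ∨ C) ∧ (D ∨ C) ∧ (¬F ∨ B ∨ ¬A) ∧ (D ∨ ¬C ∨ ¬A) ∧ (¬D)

True

Suppose C = False.
The clause (D) is unit, so D = True.
But (¬D) is also a unit clause — contradiction.
So every satisfying assignment has C = True.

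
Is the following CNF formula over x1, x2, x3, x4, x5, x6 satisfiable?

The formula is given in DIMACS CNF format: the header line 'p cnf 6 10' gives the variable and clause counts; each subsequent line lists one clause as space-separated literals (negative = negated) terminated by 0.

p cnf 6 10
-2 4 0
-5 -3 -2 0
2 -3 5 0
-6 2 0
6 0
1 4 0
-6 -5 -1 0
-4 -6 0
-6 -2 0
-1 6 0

Unsatisfiable

From the singleton clause (x6), x6 = True.
From the singleton clause (x2), x2 = True.
Now (¬x2) is unsatisfied and unit — conflict.
No assignment satisfies every clause.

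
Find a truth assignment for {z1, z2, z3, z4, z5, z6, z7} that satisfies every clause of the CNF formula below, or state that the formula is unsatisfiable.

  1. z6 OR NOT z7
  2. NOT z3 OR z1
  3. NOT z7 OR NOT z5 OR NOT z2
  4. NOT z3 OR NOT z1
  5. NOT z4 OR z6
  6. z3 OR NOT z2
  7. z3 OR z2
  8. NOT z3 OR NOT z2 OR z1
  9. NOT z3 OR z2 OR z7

UNSATISFIABLE

Branch on z6: set z6 = true.
Branch on z3: set z3 = false.
From the singleton clause (NOT z2), z2 = false.
But (z2) is also a unit clause — contradiction.
Undo z3 and try z3 = true.
From the singleton clause (z1), z1 = true.
But (NOT z1) is also a unit clause — contradiction.
Either choice for z3 ends in contradiction.
Undo z6 and try z6 = false.
From the singleton clause (NOT z7), z7 = false.
From the singleton clause (NOT z4), z4 = false.
Branch on z3: set z3 = false.
From the singleton clause (NOT z2), z2 = false.
But (z2) is also a unit clause — contradiction.
Undo z3 and try z3 = true.
From the singleton clause (z1), z1 = true.
But (NOT z1) is also a unit clause — contradiction.
Either choice for z3 ends in contradiction.
Either choice for z6 ends in contradiction.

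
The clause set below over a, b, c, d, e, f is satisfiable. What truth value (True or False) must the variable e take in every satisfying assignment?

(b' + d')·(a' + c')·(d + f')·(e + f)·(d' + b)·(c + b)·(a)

Suppose e = 0.
The clause (f) is unit, so f = 1.
The clause (d) is unit, so d = 1.
The clause (b') is unit, so b = 0.
Now (b) is unsatisfied and unit — conflict.
So every satisfying assignment has e = True.

True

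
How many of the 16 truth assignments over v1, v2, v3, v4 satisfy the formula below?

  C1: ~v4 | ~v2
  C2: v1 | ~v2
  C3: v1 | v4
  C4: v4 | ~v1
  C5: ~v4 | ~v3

There are 2^4 = 16 truth assignments over (v1, v2, v3, v4).
Check each against the 5 clauses (columns in the order v1, v2, v3, v4):
  F F F F  ✗ fails (v1 | v4)
  F F F T  ✓ satisfies all
  F F T F  ✗ fails (v1 | v4)
  F F T T  ✗ fails (~v4 | ~v3)
  F T F F  ✗ fails (v1 | ~v2)
  F T F T  ✗ fails (~v4 | ~v2)
  F T T F  ✗ fails (v1 | ~v2)
  F T T T  ✗ fails (~v4 | ~v2)
  T F F F  ✗ fails (v4 | ~v1)
  T F F T  ✓ satisfies all
  T F T F  ✗ fails (v4 | ~v1)
  T F T T  ✗ fails (~v4 | ~v3)
  T T F F  ✗ fails (v4 | ~v1)
  T T F T  ✗ fails (~v4 | ~v2)
  T T T F  ✗ fails (v4 | ~v1)
  T T T T  ✗ fails (~v4 | ~v2)
2 of the 16 rows are models.

2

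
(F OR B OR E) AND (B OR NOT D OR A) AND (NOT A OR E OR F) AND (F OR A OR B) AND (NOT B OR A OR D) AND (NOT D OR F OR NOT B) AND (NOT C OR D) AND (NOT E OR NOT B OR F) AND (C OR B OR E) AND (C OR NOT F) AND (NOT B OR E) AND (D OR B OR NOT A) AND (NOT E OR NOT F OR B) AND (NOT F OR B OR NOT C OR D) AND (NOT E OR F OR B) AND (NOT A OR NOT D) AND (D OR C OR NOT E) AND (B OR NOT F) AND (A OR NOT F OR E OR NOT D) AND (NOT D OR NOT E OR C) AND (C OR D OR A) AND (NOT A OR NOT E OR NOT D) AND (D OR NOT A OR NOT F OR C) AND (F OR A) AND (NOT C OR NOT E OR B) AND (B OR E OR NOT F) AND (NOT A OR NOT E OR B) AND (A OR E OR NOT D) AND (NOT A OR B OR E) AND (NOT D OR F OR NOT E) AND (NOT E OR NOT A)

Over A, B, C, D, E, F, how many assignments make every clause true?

There are 2^6 = 64 truth assignments over (A, B, C, D, E, F).
Split on C. With C = true, the clauses containing C are satisfied and NOT C drops from the rest; 1 of the 2^5 = 32 assignments to the other variables satisfy what remains.
With C = false, by the same count on the reduced clause set, 0 assignments work.
(One model: A=F, B=T, C=T, D=T, E=T, F=T.)
Total: 1 + 0 = 1.

1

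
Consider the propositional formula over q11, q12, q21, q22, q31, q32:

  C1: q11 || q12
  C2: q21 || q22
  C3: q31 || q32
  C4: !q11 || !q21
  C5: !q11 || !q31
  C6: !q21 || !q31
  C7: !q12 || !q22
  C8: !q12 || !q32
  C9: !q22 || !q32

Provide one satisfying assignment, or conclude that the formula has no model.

Suppose q11 = true.
Unit clause (!q21) forces q21 = false.
Unit clause (q22) forces q22 = true.
Unit clause (!q31) forces q31 = false.
Unit clause (q32) forces q32 = true.
Now (!q32) is unsatisfied and unit — conflict.
That branch fails; take q11 = false instead.
Unit clause (q12) forces q12 = true.
Unit clause (!q22) forces q22 = false.
Unit clause (q21) forces q21 = true.
Unit clause (!q31) forces q31 = false.
Unit clause (q32) forces q32 = true.
Now (!q32) is unsatisfied and unit — conflict.
Neither q11 = true nor q11 = false works.

UNSATISFIABLE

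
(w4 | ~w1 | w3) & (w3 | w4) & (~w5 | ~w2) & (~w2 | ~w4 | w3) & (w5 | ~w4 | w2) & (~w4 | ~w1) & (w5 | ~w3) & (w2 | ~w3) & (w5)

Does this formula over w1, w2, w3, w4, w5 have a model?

Unit clause (w5) forces w5 = 1.
Unit clause (~w2) forces w2 = 0.
Unit clause (~w3) forces w3 = 0.
Unit clause (w4) forces w4 = 1.
Unit clause (~w1) forces w1 = 0.
All clauses are satisfied.
A satisfying assignment: w1 ↦ 0; w2 ↦ 0; w3 ↦ 0; w4 ↦ 1; w5 ↦ 1.

Yes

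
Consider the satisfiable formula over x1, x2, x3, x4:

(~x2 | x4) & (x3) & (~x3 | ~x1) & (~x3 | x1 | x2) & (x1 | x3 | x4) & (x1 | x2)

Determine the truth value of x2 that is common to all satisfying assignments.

Suppose x2 = 0.
Unit clause (x3) forces x3 = 1.
Unit clause (~x1) forces x1 = 0.
Now (x1) is unsatisfied and unit — conflict.
So every satisfying assignment has x2 = True.

True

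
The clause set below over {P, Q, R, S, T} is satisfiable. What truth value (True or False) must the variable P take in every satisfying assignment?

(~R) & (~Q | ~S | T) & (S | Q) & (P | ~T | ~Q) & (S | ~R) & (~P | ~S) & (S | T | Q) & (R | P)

True

Suppose P = 0.
The clause (~R) is unit, so R = 0.
That conflicts with the unit clause (R).
So every satisfying assignment has P = True.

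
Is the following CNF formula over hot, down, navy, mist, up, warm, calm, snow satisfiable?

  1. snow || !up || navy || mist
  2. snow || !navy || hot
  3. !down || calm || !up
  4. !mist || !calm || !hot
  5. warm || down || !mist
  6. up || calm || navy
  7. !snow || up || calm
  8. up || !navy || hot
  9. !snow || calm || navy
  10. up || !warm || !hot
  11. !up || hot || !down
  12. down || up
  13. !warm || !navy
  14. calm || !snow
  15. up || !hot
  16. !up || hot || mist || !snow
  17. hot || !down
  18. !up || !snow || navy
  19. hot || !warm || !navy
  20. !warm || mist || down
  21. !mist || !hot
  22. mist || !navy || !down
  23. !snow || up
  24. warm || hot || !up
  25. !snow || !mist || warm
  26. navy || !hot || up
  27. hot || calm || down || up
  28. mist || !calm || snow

Yes

Try down = false.
The clause (up) is unit, so up = true.
Try warm = false.
The clause (!mist) is unit, so mist = false.
The clause (hot) is unit, so hot = true.
Try snow = false.
The clause (navy) is unit, so navy = true.
The clause (!calm) is unit, so calm = false.
All clauses are satisfied.
A satisfying assignment: hot: true, down: false, navy: true, mist: false, up: true, warm: false, calm: false, snow: false.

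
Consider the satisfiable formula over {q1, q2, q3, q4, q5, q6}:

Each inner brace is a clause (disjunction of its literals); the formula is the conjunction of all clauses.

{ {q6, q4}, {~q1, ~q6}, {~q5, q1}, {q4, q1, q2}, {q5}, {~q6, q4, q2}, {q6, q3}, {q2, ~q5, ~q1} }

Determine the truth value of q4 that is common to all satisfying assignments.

Suppose q4 = 0.
From the singleton clause (q6), q6 = 1.
From the singleton clause (~q1), q1 = 0.
From the singleton clause (~q5), q5 = 0.
That conflicts with the unit clause (q5).
So every satisfying assignment has q4 = True.

True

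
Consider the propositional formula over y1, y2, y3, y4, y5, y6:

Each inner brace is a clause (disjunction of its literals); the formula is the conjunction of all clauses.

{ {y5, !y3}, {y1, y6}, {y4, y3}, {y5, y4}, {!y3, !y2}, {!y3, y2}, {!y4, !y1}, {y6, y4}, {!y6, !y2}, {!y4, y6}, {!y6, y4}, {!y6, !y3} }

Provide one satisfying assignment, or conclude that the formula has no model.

y1=false, y2=false, y3=false, y4=true, y5=false, y6=true

Case y5 = false:
The clause (!y3) is unit, so y3 = false.
The clause (y4) is unit, so y4 = true.
The clause (!y1) is unit, so y1 = false.
The clause (y6) is unit, so y6 = true.
The clause (!y2) is unit, so y2 = false.
Every clause now holds.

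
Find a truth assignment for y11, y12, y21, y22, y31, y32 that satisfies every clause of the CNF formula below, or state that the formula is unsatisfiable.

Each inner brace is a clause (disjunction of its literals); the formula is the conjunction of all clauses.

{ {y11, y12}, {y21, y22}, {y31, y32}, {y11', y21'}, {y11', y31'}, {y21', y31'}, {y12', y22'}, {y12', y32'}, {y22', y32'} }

UNSATISFIABLE

Try y11 = 1.
The clause (y21') is unit, so y21 = 0.
The clause (y22) is unit, so y22 = 1.
The clause (y31') is unit, so y31 = 0.
The clause (y32) is unit, so y32 = 1.
But (y32') is also a unit clause — contradiction.
Backtrack on y11: now try y11 = 0.
The clause (y12) is unit, so y12 = 1.
The clause (y22') is unit, so y22 = 0.
The clause (y21) is unit, so y21 = 1.
The clause (y31') is unit, so y31 = 0.
The clause (y32) is unit, so y32 = 1.
But (y32') is also a unit clause — contradiction.
Neither y11 = 1 nor y11 = 0 works.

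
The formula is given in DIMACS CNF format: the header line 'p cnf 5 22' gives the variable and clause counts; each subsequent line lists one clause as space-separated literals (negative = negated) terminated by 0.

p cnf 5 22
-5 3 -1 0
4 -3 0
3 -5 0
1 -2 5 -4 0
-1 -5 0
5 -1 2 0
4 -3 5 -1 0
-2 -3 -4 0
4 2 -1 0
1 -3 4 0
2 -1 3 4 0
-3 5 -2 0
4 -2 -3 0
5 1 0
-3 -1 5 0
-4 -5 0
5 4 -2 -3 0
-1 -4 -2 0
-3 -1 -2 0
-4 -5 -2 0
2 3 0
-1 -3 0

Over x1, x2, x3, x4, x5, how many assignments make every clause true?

There are 2^5 = 32 truth assignments over (x1, x2, x3, x4, x5).
Split on x4. With x4 = True, the clauses containing x4 are satisfied and ¬x4 drops from the rest; 0 of the 2^4 = 16 assignments to the other variables satisfy what remains.
With x4 = False, by the same count on the reduced clause set, 1 assignment works.
(One model: x1=T, x2=T, x3=F, x4=F, x5=F.)
Total: 0 + 1 = 1.

1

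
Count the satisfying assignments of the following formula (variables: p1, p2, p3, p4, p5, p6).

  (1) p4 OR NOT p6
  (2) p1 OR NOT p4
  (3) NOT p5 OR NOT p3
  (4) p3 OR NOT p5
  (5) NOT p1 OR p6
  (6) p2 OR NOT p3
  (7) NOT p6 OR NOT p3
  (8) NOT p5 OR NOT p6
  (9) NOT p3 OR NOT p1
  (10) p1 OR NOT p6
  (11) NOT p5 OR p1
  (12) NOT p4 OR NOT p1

There are 2^6 = 64 truth assignments over (p1, p2, p3, p4, p5, p6).
Split on p5. With p5 = true, the clauses containing p5 are satisfied and NOT p5 drops from the rest; 0 of the 2^5 = 32 assignments to the other variables satisfy what remains.
With p5 = false, by the same count on the reduced clause set, 3 assignments work.
Total: 0 + 3 = 3.

3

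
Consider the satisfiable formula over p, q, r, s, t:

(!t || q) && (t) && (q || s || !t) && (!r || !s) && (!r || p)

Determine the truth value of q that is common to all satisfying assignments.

True

Suppose q = false.
(!t) alone gives t = false.
That conflicts with the unit clause (t).
So every satisfying assignment has q = True.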